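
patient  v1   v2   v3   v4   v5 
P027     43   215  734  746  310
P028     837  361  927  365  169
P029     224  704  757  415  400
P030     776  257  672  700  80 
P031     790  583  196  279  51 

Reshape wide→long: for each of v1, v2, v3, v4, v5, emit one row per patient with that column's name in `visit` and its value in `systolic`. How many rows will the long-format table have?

25

5 patient values × 5 melted columns = 25 rows.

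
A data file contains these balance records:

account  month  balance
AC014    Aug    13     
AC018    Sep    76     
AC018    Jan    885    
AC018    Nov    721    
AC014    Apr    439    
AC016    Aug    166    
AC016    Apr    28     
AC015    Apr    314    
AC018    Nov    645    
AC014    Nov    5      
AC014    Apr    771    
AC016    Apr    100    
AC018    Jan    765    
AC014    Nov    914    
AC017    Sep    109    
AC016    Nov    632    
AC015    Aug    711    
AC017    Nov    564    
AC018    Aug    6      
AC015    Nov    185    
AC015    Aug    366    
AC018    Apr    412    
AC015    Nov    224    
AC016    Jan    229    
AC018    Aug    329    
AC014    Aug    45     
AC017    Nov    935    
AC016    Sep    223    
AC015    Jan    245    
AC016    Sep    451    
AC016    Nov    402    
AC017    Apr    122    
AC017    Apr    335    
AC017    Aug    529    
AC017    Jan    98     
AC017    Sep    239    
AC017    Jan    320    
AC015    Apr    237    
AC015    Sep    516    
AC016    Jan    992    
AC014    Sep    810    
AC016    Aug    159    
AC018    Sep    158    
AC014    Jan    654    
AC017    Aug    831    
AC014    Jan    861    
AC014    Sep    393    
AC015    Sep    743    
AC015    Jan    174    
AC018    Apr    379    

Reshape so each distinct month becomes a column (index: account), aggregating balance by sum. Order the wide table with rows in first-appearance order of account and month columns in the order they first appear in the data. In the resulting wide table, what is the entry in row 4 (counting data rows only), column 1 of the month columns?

With rows in first-appearance order of account, row 4 is account=AC015. month columns in first-appearance order: Aug, Sep, Jan, Nov, Apr; column 1 is Aug.
Long rows with account=AC015, month=Aug: 711 + 366 = 1077.

1077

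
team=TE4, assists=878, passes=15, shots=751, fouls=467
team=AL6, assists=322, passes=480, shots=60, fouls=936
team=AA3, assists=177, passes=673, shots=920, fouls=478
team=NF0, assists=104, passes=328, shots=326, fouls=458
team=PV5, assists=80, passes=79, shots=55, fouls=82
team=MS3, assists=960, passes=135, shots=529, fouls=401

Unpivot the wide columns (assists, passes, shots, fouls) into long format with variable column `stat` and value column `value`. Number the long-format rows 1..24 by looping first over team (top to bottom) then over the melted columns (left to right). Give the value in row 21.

960

24 rows total (6 × 4). Row 21: index ⌊(21-1)/4⌋ = 5 into team → MS3; (21-1) mod 4 = 0 into the melted columns → assists.
So row 21 is (MS3, assists, 960); value = 960.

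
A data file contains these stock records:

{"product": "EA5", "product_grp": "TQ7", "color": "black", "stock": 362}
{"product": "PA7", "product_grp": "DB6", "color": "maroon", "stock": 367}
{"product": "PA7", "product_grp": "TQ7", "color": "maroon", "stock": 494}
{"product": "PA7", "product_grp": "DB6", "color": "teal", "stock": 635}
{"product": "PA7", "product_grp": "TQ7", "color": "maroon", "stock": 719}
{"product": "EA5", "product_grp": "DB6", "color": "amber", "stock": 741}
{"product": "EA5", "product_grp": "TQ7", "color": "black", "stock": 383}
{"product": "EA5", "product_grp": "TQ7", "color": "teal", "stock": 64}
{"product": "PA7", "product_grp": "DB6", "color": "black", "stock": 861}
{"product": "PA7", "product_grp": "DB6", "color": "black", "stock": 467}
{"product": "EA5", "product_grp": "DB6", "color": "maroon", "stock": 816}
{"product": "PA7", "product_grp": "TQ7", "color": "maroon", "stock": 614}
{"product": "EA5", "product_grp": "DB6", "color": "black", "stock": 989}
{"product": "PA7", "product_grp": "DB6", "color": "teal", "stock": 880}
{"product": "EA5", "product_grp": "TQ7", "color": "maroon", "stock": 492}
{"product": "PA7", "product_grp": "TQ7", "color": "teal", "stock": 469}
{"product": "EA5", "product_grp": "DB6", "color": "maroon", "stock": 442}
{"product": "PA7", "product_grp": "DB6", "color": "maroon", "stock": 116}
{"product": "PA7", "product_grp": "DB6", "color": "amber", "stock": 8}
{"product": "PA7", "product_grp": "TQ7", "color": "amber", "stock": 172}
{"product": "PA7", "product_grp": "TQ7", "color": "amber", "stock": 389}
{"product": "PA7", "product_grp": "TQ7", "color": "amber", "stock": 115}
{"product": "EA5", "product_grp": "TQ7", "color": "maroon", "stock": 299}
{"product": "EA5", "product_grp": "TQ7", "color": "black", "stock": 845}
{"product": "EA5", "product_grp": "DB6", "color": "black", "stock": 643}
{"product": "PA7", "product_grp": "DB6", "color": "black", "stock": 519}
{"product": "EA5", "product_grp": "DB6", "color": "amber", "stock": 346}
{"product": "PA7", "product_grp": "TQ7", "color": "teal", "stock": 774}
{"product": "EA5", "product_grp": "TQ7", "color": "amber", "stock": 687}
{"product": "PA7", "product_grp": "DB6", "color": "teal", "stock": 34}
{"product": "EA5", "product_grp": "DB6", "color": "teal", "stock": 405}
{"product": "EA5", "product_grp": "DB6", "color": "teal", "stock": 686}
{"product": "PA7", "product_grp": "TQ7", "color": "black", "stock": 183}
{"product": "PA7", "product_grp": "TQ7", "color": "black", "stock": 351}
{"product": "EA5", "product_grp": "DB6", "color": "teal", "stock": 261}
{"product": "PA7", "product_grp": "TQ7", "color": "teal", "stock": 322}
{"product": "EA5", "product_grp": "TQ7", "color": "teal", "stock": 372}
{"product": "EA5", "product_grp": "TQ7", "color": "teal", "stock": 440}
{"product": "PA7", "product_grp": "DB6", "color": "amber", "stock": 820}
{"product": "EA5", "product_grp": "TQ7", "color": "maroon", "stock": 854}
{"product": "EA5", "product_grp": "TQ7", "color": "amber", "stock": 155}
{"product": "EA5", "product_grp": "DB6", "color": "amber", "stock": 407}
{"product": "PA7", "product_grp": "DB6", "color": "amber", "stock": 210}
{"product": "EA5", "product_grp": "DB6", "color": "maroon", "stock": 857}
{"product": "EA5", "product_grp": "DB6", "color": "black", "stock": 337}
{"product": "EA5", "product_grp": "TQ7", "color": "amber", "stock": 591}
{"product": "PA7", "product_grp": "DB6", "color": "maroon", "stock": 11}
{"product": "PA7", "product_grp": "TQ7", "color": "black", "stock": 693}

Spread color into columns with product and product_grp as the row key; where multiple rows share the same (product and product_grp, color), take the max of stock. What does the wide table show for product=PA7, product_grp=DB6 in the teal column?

Rows with product=PA7, product_grp=DB6 and color=teal: stock values are 635, 880, 34.
max(635, 880, 34) = 880.

880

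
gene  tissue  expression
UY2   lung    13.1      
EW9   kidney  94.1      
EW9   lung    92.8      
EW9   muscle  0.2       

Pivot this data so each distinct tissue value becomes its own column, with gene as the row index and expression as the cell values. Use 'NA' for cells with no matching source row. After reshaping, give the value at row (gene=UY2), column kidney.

NA

No long-format row has gene=UY2 and tissue=kidney, so the cell is NA.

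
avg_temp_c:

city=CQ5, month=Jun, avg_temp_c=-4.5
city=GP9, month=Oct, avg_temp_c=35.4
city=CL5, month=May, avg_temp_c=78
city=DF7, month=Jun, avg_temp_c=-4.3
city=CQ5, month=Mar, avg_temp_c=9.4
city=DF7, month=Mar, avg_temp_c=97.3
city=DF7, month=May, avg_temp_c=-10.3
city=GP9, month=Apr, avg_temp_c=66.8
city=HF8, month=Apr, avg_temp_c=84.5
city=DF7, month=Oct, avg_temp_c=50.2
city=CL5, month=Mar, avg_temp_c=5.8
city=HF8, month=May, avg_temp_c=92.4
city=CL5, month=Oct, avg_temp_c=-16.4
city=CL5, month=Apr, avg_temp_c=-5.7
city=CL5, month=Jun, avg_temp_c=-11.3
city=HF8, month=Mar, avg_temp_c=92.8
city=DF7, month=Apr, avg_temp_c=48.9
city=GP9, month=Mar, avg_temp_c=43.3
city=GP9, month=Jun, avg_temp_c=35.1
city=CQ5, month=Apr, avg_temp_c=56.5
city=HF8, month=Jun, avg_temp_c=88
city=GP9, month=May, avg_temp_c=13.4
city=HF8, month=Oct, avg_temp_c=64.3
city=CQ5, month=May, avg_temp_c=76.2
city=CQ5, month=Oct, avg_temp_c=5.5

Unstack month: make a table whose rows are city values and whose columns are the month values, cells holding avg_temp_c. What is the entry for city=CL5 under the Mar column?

Wide layout: rows indexed by city, columns are the 5 distinct month values (Jun, Oct, May, Mar, Apr).
Cell (city=CL5, month=Mar) draws from the long row where city=CL5 and month=Mar, which has avg_temp_c=5.8.

5.8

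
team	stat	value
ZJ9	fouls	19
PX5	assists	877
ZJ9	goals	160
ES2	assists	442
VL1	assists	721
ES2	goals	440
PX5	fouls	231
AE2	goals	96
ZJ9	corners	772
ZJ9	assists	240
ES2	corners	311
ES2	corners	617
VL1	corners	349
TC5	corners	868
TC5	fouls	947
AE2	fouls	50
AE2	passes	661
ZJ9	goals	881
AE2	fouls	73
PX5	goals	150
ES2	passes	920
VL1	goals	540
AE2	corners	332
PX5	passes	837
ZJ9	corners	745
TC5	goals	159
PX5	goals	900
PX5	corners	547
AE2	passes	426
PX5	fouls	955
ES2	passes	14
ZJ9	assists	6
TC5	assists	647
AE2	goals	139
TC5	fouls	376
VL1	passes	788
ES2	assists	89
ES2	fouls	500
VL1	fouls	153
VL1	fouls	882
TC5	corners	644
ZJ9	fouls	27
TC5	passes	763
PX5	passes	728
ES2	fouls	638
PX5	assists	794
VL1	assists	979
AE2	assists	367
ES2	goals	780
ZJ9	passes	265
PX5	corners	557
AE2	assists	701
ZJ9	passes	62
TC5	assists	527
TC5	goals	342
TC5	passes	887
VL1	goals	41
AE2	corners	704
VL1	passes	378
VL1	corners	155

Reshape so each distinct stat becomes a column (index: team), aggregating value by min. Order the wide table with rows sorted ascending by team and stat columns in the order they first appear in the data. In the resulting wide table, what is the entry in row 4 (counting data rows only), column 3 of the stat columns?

159

With rows sorted ascending by team, row 4 is team=TC5. stat columns in first-appearance order: fouls, assists, goals, corners, passes; column 3 is goals.
Long rows with team=TC5, stat=goals: min(159, 342) = 159.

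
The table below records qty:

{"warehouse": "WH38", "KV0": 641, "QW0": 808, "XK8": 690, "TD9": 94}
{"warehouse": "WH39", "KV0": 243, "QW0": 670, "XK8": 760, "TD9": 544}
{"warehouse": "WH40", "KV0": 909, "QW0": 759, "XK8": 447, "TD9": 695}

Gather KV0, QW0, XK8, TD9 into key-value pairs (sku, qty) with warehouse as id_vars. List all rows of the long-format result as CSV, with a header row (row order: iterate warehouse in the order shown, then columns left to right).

Each (warehouse, column) pair becomes one row: 3 × 4 = 12 rows.
For example, (WH38, KV0) → qty=641.

warehouse,sku,qty
WH38,KV0,641
WH38,QW0,808
WH38,XK8,690
WH38,TD9,94
WH39,KV0,243
WH39,QW0,670
WH39,XK8,760
WH39,TD9,544
WH40,KV0,909
WH40,QW0,759
WH40,XK8,447
WH40,TD9,695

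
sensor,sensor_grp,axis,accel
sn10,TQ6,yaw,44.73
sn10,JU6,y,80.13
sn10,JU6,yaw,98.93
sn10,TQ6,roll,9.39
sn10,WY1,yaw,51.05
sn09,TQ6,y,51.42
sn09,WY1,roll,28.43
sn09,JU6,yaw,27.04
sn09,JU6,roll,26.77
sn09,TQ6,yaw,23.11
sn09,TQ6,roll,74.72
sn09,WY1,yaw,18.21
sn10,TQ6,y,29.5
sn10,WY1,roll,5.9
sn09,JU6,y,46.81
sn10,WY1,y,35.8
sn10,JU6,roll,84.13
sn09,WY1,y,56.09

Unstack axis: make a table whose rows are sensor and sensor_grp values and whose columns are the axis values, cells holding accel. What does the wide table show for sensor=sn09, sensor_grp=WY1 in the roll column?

28.43

Wide layout: rows indexed by sensor and sensor_grp, columns are the 3 distinct axis values (yaw, y, roll).
Cell (sensor=sn09, sensor_grp=WY1, axis=roll) draws from the long row where sensor=sn09, sensor_grp=WY1 and axis=roll, which has accel=28.43.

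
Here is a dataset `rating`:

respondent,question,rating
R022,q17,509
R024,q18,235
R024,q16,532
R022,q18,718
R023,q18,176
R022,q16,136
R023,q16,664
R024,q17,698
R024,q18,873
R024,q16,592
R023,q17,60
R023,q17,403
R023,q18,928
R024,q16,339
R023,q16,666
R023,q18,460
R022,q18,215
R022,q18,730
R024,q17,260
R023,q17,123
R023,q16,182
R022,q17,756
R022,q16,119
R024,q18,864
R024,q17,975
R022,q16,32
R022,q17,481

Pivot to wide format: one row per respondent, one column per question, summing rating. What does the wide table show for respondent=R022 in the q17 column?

Rows with respondent=R022 and question=q17: rating values are 509, 756, 481.
509 + 756 + 481 = 1746.

1746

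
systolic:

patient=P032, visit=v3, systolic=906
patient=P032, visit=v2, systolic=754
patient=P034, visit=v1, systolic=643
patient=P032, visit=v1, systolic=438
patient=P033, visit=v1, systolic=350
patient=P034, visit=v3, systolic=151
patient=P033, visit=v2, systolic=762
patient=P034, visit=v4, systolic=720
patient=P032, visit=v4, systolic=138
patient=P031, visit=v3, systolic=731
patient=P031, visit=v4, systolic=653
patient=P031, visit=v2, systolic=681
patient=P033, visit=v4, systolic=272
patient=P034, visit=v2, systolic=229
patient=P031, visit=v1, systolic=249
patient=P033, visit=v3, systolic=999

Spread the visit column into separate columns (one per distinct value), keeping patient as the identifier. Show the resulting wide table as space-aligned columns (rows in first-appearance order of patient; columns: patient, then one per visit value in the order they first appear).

Columns: patient plus the 4 distinct visit values (v3, v2, v1, v4).
For example, row P032 column v3 takes systolic=906 from the long row (P032, v3).

patient  v3   v2   v1   v4 
P032     906  754  438  138
P034     151  229  643  720
P033     999  762  350  272
P031     731  681  249  653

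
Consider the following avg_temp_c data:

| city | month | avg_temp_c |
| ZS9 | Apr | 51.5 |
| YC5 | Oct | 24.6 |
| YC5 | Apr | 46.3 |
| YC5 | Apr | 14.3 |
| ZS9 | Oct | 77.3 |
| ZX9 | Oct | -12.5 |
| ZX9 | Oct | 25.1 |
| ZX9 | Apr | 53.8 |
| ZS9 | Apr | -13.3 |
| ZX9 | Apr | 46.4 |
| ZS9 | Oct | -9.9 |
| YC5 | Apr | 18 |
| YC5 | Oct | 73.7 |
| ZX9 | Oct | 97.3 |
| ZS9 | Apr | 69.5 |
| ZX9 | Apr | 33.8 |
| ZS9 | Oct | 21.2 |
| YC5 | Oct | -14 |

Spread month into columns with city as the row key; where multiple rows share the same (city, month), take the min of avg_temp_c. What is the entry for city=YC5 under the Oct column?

Rows with city=YC5 and month=Oct: avg_temp_c values are 24.6, 73.7, -14.
min(24.6, 73.7, -14) = -14.

-14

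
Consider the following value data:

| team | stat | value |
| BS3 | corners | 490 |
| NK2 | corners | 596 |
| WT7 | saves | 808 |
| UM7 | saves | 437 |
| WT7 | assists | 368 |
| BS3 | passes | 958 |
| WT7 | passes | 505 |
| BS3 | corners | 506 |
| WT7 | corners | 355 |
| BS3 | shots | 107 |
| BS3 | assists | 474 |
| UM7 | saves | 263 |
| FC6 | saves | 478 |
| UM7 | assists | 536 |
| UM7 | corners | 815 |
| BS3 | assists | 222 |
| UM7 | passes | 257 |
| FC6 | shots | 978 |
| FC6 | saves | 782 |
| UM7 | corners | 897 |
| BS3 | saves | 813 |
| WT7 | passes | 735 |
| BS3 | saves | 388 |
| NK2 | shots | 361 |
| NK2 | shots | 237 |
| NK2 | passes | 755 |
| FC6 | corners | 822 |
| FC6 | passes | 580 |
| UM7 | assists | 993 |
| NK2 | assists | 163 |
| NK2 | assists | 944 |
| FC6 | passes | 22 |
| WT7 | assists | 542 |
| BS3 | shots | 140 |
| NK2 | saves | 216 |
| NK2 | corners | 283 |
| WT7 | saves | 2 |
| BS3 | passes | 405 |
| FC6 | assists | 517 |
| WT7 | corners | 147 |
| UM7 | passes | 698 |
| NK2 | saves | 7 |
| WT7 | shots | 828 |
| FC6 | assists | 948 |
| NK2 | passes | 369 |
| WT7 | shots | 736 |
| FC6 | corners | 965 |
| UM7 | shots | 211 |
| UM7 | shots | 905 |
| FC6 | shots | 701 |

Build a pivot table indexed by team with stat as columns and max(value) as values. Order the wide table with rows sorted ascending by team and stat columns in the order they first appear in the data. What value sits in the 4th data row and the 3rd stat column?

993

With rows sorted ascending by team, row 4 is team=UM7. stat columns in first-appearance order: corners, saves, assists, passes, shots; column 3 is assists.
Long rows with team=UM7, stat=assists: max(536, 993) = 993.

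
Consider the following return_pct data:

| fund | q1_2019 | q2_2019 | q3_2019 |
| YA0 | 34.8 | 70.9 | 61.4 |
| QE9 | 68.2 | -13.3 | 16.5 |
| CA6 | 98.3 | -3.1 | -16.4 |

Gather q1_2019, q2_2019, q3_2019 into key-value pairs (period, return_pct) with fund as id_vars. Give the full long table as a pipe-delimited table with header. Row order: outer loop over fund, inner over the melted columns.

Each (fund, column) pair becomes one row: 3 × 3 = 9 rows.
For example, (YA0, q1_2019) → return_pct=34.8.

| fund | period | return_pct |
| YA0 | q1_2019 | 34.8 |
| YA0 | q2_2019 | 70.9 |
| YA0 | q3_2019 | 61.4 |
| QE9 | q1_2019 | 68.2 |
| QE9 | q2_2019 | -13.3 |
| QE9 | q3_2019 | 16.5 |
| CA6 | q1_2019 | 98.3 |
| CA6 | q2_2019 | -3.1 |
| CA6 | q3_2019 | -16.4 |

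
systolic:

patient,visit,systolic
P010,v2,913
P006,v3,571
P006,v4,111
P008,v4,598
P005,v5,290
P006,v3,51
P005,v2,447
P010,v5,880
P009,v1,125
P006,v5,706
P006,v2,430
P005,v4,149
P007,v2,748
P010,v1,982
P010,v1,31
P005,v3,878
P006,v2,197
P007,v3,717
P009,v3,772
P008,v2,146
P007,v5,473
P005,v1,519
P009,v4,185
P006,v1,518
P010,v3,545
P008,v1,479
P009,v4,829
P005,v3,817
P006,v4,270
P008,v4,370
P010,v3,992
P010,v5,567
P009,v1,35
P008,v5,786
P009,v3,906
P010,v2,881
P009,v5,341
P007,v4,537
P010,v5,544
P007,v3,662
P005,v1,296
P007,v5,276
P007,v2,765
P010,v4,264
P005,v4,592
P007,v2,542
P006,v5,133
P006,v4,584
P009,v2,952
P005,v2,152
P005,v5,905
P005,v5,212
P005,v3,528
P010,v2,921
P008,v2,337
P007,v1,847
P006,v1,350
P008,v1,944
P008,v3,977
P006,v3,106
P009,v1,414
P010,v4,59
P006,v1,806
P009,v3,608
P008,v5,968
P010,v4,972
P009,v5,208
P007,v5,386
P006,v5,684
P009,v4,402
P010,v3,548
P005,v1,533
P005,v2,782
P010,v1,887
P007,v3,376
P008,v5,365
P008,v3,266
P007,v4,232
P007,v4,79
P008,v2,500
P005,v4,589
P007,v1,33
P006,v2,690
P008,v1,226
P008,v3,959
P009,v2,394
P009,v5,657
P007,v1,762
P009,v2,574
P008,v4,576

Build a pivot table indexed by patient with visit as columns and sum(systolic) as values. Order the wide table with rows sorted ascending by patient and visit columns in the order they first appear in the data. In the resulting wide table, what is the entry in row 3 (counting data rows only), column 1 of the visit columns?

2055

With rows sorted ascending by patient, row 3 is patient=P007. visit columns in first-appearance order: v2, v3, v4, v5, v1; column 1 is v2.
Long rows with patient=P007, visit=v2: 748 + 765 + 542 = 2055.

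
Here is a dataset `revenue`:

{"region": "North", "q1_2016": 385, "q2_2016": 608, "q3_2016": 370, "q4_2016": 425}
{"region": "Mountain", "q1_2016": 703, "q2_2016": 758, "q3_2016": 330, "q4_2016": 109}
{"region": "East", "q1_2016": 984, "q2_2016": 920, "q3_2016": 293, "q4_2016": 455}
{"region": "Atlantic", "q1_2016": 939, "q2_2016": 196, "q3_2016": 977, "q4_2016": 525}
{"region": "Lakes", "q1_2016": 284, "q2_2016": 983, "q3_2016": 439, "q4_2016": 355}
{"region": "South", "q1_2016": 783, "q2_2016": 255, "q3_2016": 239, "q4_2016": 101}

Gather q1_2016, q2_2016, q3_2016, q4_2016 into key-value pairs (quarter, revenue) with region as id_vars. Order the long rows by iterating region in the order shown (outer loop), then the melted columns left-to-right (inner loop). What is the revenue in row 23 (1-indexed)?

24 rows total (6 × 4). Row 23: index ⌊(23-1)/4⌋ = 5 into region → South; (23-1) mod 4 = 2 into the melted columns → q3_2016.
So row 23 is (South, q3_2016, 239); revenue = 239.

239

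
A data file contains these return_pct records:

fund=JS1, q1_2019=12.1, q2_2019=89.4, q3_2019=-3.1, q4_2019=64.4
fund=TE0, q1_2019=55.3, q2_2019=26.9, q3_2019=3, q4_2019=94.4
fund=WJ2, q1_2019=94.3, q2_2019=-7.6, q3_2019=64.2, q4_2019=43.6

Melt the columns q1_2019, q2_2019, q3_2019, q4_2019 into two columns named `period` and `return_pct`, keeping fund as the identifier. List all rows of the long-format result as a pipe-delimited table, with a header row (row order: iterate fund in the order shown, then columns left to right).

| fund | period | return_pct |
| JS1 | q1_2019 | 12.1 |
| JS1 | q2_2019 | 89.4 |
| JS1 | q3_2019 | -3.1 |
| JS1 | q4_2019 | 64.4 |
| TE0 | q1_2019 | 55.3 |
| TE0 | q2_2019 | 26.9 |
| TE0 | q3_2019 | 3 |
| TE0 | q4_2019 | 94.4 |
| WJ2 | q1_2019 | 94.3 |
| WJ2 | q2_2019 | -7.6 |
| WJ2 | q3_2019 | 64.2 |
| WJ2 | q4_2019 | 43.6 |

Each (fund, column) pair becomes one row: 3 × 4 = 12 rows.
For example, (JS1, q1_2019) → return_pct=12.1.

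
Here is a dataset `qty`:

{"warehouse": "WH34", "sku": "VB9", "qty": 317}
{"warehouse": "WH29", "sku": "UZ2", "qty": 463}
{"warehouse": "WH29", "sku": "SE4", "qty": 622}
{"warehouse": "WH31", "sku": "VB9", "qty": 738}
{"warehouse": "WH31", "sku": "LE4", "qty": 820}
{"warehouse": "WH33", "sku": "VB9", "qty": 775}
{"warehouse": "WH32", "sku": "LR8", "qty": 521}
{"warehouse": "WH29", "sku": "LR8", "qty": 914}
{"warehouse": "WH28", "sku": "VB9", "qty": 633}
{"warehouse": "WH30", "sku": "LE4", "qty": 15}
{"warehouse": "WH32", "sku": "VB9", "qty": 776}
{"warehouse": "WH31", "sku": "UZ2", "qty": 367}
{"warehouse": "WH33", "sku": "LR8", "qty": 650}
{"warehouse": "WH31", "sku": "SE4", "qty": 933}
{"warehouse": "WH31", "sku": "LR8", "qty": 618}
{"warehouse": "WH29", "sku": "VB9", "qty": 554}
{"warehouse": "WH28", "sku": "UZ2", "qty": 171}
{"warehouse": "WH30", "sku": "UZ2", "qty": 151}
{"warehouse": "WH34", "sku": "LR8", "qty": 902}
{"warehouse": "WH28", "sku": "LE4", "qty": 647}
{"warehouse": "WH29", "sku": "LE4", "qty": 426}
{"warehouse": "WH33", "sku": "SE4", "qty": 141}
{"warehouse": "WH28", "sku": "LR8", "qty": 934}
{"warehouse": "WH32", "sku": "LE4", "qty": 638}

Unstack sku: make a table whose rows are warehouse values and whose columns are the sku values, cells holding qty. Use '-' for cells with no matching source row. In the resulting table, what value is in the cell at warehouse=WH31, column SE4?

933

The long row with warehouse=WH31, sku=SE4 has qty=933.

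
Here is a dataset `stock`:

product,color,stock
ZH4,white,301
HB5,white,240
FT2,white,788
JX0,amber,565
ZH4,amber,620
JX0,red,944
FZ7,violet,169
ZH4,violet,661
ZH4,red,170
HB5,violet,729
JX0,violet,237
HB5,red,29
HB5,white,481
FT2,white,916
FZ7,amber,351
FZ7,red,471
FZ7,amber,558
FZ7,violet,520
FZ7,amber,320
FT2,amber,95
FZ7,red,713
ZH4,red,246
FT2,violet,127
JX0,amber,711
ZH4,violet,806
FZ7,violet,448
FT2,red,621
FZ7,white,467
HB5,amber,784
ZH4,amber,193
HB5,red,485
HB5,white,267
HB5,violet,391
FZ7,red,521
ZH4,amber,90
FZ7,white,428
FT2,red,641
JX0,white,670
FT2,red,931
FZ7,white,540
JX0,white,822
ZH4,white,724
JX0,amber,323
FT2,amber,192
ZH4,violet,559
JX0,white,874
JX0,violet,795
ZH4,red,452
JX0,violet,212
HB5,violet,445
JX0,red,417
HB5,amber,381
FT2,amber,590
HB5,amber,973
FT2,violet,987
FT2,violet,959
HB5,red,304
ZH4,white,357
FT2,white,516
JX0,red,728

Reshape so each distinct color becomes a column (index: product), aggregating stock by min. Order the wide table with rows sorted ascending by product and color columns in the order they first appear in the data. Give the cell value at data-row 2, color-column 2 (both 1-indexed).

With rows sorted ascending by product, row 2 is product=FZ7. color columns in first-appearance order: white, amber, red, violet; column 2 is amber.
Long rows with product=FZ7, color=amber: min(351, 558, 320) = 320.

320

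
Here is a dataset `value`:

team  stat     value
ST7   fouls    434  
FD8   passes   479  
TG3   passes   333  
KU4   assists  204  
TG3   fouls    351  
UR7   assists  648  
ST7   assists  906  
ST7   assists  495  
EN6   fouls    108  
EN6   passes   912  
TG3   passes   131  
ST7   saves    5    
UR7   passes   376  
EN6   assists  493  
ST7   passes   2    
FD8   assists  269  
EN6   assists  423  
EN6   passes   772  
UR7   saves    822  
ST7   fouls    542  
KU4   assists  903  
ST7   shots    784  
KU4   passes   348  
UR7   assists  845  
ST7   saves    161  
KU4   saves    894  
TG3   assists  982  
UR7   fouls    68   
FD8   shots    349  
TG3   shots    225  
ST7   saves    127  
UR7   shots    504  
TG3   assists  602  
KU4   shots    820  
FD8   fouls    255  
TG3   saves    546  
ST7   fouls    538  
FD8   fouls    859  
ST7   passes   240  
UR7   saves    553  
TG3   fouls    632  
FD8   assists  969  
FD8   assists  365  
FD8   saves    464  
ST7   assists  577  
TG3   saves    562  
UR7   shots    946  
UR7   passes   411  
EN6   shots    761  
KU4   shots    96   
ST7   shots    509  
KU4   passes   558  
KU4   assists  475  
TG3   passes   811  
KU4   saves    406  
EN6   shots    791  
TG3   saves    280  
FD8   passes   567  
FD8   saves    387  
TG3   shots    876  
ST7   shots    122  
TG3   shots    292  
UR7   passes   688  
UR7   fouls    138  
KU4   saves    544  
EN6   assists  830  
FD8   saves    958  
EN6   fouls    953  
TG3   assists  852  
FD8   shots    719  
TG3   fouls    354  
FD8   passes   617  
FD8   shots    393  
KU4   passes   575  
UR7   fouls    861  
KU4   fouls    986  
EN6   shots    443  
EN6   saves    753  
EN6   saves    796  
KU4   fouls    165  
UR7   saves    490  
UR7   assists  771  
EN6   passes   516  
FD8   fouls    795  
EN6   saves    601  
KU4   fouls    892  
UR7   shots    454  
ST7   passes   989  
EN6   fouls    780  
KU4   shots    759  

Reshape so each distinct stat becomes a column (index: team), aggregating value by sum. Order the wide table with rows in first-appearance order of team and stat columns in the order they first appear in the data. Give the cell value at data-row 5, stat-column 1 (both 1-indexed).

1067

With rows in first-appearance order of team, row 5 is team=UR7. stat columns in first-appearance order: fouls, passes, assists, saves, shots; column 1 is fouls.
Long rows with team=UR7, stat=fouls: 68 + 138 + 861 = 1067.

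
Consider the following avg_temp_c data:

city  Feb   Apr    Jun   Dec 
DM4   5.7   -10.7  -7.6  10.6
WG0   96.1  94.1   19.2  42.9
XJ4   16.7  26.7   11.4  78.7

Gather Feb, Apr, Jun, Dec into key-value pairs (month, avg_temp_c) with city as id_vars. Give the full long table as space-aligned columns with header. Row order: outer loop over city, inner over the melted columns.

city  month  avg_temp_c
DM4   Feb    5.7       
DM4   Apr    -10.7     
DM4   Jun    -7.6      
DM4   Dec    10.6      
WG0   Feb    96.1      
WG0   Apr    94.1      
WG0   Jun    19.2      
WG0   Dec    42.9      
XJ4   Feb    16.7      
XJ4   Apr    26.7      
XJ4   Jun    11.4      
XJ4   Dec    78.7      

Each (city, column) pair becomes one row: 3 × 4 = 12 rows.
For example, (DM4, Feb) → avg_temp_c=5.7.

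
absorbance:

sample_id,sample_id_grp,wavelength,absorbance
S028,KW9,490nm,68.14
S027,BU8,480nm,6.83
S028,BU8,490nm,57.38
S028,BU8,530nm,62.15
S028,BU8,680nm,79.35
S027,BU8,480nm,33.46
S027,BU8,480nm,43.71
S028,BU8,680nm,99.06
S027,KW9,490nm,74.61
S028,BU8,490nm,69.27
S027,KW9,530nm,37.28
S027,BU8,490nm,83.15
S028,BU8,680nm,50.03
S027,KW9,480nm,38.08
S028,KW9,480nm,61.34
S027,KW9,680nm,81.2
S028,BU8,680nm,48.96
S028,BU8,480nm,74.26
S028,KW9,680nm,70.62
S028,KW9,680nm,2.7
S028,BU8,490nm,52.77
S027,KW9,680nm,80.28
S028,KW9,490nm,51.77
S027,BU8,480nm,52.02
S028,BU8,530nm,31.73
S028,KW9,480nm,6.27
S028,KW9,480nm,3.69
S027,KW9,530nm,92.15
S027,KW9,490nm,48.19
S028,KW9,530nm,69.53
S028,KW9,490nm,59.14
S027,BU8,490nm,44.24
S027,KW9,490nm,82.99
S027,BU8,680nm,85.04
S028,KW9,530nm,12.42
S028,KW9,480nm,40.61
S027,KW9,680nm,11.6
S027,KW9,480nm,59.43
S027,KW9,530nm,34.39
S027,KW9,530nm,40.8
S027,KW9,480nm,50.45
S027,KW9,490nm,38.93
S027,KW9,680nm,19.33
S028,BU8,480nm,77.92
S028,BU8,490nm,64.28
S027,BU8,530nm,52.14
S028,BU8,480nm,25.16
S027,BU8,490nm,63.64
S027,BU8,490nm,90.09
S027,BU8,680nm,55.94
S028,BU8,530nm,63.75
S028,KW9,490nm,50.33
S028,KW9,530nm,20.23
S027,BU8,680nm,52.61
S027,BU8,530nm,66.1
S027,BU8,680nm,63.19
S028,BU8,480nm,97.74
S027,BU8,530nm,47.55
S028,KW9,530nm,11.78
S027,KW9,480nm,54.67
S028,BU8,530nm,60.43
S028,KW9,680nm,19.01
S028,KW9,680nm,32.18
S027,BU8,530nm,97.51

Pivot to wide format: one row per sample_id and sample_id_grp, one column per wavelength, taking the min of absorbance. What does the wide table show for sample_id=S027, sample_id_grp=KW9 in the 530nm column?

Rows with sample_id=S027, sample_id_grp=KW9 and wavelength=530nm: absorbance values are 37.28, 92.15, 34.39, 40.8.
min(37.28, 92.15, 34.39, 40.8) = 34.39.

34.39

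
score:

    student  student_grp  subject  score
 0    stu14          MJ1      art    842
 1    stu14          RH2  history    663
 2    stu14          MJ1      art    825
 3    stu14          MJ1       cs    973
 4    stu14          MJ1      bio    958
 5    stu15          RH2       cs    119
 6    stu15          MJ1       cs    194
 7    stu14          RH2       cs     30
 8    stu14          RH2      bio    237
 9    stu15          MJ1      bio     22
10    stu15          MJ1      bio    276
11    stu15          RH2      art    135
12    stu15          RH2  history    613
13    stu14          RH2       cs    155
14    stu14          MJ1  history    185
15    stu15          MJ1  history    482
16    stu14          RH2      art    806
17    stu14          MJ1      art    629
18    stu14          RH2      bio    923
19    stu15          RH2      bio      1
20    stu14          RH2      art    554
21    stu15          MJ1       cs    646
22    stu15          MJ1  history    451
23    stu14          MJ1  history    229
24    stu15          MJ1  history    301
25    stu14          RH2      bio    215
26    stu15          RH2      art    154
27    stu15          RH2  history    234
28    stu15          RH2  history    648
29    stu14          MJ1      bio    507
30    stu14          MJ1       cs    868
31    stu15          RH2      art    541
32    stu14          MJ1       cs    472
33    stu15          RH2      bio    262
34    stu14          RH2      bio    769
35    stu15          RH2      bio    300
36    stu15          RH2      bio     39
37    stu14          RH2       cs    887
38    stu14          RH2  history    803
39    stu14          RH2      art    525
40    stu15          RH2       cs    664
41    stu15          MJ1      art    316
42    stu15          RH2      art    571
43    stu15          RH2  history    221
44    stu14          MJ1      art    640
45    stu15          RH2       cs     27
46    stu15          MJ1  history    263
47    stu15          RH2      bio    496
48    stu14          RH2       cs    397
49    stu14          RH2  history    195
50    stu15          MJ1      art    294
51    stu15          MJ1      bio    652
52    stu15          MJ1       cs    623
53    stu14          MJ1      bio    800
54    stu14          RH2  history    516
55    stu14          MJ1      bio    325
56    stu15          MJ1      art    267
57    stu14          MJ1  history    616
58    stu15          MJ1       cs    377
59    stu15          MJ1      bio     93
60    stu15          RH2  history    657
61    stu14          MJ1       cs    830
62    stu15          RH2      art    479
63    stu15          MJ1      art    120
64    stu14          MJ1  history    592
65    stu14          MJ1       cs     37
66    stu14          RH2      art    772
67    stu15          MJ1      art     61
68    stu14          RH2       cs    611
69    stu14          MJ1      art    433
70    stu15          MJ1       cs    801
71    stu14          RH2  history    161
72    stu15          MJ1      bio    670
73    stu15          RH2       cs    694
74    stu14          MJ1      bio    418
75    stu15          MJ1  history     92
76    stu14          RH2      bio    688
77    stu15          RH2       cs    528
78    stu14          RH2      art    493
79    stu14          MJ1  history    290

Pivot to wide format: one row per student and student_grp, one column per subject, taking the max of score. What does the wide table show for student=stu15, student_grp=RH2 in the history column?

Rows with student=stu15, student_grp=RH2 and subject=history: score values are 613, 234, 648, 221, 657.
max(613, 234, 648, 221, 657) = 657.

657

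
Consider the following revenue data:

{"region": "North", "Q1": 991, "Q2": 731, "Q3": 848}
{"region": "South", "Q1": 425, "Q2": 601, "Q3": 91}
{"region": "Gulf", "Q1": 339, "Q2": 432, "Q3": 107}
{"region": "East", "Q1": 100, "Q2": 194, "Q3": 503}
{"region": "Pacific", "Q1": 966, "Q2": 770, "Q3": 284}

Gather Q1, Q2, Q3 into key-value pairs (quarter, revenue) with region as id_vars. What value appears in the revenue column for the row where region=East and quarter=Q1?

100

Unpivoting turns each (region, wide-column) pair into one long row.
The wide cell at row East, column Q1 holds 100, so the long row (East, Q1) has revenue=100.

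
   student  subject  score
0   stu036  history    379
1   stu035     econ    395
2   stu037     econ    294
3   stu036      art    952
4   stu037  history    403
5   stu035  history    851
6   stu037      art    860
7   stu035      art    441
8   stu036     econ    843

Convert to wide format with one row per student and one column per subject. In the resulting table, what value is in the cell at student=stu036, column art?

952

Wide layout: rows indexed by student, columns are the 3 distinct subject values (history, econ, art).
Cell (student=stu036, subject=art) draws from the long row where student=stu036 and subject=art, which has score=952.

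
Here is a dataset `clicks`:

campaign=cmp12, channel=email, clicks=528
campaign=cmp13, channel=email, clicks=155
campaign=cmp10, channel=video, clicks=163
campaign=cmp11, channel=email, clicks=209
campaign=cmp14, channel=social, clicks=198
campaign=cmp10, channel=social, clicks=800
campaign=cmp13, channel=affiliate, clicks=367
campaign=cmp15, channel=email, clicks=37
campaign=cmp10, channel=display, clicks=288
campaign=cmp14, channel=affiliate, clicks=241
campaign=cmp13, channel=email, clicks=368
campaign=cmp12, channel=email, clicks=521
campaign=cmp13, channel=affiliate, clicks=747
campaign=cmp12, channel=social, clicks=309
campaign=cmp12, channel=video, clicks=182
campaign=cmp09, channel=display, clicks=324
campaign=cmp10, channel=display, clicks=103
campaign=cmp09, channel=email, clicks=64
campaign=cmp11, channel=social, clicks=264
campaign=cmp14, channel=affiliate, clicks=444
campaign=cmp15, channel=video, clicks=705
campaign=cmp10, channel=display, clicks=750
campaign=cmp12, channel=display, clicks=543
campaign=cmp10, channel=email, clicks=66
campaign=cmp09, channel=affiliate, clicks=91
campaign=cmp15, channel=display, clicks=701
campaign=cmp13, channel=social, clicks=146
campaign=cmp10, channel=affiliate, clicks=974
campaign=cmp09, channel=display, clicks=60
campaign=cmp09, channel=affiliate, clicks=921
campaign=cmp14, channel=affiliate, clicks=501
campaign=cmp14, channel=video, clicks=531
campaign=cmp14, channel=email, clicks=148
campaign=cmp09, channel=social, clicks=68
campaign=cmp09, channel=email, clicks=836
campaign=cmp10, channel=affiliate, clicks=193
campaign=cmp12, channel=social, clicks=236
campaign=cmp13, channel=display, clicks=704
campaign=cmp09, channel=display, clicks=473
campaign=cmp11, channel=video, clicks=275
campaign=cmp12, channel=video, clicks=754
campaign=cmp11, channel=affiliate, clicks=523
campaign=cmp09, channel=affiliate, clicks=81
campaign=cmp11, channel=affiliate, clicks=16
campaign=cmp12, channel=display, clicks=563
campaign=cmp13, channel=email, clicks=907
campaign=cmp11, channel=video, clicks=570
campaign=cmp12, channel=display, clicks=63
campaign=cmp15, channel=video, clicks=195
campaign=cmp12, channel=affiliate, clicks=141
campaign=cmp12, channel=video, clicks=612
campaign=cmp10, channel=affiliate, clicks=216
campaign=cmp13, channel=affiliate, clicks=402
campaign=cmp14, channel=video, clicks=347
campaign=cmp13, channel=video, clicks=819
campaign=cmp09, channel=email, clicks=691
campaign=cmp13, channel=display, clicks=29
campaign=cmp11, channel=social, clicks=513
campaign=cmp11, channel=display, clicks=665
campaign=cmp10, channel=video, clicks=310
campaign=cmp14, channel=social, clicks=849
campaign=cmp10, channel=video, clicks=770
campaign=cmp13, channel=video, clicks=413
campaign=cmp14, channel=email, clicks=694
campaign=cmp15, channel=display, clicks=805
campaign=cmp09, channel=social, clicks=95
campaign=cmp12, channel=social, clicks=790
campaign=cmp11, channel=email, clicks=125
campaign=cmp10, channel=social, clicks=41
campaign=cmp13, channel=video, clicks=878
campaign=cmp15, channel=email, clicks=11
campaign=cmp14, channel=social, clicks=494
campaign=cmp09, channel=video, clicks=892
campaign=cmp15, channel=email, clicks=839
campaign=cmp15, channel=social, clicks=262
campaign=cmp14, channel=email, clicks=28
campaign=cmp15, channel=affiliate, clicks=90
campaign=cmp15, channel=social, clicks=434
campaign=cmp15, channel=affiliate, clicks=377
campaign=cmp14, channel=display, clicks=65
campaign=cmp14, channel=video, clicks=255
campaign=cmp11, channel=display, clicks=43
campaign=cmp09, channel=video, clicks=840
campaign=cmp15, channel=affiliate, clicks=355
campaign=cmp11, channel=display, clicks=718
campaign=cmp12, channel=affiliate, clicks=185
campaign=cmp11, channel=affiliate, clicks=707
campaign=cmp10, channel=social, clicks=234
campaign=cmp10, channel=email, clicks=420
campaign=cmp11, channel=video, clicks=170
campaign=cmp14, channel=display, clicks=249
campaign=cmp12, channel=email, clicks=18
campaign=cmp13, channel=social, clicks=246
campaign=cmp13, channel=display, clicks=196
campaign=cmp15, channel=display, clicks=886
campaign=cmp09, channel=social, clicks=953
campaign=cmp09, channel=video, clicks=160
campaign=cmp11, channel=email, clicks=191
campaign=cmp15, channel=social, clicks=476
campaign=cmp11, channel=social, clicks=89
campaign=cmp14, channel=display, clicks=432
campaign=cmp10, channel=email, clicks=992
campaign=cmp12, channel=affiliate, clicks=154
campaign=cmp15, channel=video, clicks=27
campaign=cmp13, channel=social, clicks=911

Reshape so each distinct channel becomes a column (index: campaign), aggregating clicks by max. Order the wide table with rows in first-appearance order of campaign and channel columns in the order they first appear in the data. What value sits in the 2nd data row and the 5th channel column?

With rows in first-appearance order of campaign, row 2 is campaign=cmp13. channel columns in first-appearance order: email, video, social, affiliate, display; column 5 is display.
Long rows with campaign=cmp13, channel=display: max(704, 29, 196) = 704.

704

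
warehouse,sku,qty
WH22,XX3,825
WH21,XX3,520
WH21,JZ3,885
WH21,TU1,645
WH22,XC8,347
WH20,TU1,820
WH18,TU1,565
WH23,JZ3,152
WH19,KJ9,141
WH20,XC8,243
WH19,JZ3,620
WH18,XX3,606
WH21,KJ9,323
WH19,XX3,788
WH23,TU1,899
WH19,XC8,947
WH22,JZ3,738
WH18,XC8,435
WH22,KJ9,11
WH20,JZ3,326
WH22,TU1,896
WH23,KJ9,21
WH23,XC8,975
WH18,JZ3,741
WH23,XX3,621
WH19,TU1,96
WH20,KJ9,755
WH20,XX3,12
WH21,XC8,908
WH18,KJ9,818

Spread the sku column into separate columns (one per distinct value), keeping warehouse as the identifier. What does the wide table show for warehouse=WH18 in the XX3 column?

606

Wide layout: rows indexed by warehouse, columns are the 5 distinct sku values (XX3, JZ3, TU1, XC8, KJ9).
Cell (warehouse=WH18, sku=XX3) draws from the long row where warehouse=WH18 and sku=XX3, which has qty=606.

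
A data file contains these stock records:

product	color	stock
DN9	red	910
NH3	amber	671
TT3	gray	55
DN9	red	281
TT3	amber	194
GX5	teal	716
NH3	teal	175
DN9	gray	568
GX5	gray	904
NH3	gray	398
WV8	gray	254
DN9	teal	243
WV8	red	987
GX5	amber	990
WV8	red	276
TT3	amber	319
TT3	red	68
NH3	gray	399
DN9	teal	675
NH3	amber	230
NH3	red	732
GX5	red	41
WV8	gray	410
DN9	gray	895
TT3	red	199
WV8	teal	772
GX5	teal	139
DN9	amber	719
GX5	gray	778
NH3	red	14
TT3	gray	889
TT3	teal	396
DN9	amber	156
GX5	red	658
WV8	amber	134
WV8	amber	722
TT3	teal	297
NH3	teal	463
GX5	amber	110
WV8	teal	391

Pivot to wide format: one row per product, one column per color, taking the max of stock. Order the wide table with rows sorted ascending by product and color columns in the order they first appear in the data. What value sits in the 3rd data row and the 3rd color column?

With rows sorted ascending by product, row 3 is product=NH3. color columns in first-appearance order: red, amber, gray, teal; column 3 is gray.
Long rows with product=NH3, color=gray: max(398, 399) = 399.

399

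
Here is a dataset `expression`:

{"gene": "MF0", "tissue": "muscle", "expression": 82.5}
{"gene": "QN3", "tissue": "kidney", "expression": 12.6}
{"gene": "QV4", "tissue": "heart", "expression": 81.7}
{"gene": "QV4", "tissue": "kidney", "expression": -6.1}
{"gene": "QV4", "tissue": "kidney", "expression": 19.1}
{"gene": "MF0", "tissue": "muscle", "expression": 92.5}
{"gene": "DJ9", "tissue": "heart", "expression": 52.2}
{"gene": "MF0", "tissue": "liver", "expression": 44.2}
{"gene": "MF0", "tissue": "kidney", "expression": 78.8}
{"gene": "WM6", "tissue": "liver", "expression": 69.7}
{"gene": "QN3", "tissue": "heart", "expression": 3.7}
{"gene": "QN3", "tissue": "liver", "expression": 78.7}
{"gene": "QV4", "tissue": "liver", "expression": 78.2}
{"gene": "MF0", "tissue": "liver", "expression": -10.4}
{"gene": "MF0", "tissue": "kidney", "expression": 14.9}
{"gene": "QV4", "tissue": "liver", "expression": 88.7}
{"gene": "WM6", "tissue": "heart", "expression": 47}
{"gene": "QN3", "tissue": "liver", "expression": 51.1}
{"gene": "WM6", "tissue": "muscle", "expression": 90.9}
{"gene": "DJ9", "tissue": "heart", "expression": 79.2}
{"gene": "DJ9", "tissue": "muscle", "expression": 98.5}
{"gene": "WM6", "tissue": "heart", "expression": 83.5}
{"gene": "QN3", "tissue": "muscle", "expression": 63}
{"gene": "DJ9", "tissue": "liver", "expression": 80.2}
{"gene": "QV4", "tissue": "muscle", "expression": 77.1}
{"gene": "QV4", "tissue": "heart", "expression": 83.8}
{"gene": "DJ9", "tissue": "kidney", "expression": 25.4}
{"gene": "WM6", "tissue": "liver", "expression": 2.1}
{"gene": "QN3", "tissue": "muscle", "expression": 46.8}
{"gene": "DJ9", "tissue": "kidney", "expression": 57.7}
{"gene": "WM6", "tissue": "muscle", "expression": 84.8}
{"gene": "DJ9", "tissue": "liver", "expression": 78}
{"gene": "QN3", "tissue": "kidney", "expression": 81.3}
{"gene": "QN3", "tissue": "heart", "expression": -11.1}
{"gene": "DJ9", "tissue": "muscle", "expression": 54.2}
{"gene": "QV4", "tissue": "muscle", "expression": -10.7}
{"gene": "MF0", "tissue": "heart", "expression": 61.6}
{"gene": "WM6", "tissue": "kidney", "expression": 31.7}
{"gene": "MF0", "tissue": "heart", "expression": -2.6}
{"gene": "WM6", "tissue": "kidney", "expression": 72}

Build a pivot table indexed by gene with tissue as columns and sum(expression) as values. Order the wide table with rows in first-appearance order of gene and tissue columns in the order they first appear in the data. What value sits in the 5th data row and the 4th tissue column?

With rows in first-appearance order of gene, row 5 is gene=WM6. tissue columns in first-appearance order: muscle, kidney, heart, liver; column 4 is liver.
Long rows with gene=WM6, tissue=liver: 69.7 + 2.1 = 71.8.

71.8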